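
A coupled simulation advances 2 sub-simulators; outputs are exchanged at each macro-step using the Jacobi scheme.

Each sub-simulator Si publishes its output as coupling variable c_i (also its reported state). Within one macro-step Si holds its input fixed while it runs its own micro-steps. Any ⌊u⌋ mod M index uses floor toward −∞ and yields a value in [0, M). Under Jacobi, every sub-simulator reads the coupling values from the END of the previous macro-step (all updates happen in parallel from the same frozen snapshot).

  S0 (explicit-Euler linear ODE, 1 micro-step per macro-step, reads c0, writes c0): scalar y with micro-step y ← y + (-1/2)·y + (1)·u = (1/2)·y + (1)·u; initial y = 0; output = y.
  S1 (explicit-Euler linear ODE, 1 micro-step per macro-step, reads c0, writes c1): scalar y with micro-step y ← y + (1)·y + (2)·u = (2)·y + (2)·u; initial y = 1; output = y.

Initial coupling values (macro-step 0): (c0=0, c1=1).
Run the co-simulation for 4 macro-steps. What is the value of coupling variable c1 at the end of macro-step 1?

macro 1: S0 reads c0=0 → after 1×micro: 0; S1 reads c0=0 → after 1×micro: 2 ⇒ (c0=0, c1=2)
macro 2: S0 reads c0=0 → after 1×micro: 0; S1 reads c0=0 → after 1×micro: 4 ⇒ (c0=0, c1=4)
macro 3: S0 reads c0=0 → after 1×micro: 0; S1 reads c0=0 → after 1×micro: 8 ⇒ (c0=0, c1=8)
macro 4: S0 reads c0=0 → after 1×micro: 0; S1 reads c0=0 → after 1×micro: 16 ⇒ (c0=0, c1=16)

c1 at macro-step 1 = 2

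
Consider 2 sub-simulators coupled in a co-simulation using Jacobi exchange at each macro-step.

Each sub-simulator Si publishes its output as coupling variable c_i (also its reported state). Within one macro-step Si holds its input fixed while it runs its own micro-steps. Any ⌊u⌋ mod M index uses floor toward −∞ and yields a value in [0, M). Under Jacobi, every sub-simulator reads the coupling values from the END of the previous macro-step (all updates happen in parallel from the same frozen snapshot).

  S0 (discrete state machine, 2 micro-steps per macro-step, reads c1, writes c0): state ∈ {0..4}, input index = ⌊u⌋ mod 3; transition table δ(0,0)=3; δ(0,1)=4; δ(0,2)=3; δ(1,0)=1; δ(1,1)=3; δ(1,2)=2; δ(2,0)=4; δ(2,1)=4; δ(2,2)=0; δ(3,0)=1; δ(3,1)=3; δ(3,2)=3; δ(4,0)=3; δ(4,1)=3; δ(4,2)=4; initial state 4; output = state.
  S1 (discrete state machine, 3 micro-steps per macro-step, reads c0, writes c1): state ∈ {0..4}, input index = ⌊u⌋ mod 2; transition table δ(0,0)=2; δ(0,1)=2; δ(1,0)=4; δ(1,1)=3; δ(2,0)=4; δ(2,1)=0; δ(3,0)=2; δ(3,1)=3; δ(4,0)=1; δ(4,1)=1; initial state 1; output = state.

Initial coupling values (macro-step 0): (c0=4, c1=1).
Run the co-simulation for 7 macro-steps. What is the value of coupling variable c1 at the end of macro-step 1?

macro 1: S0 reads c1=1 → after 2×micro: 3; S1 reads c0=4 → after 3×micro: 4 ⇒ (c0=3, c1=4)
macro 2: S0 reads c1=4 → after 2×micro: 3; S1 reads c0=3 → after 3×micro: 3 ⇒ (c0=3, c1=3)
macro 3: S0 reads c1=3 → after 2×micro: 1; S1 reads c0=3 → after 3×micro: 3 ⇒ (c0=1, c1=3)
macro 4: S0 reads c1=3 → after 2×micro: 1; S1 reads c0=1 → after 3×micro: 3 ⇒ (c0=1, c1=3)
macro 5: S0 reads c1=3 → after 2×micro: 1; S1 reads c0=1 → after 3×micro: 3 ⇒ (c0=1, c1=3)
macro 6: S0 reads c1=3 → after 2×micro: 1; S1 reads c0=1 → after 3×micro: 3 ⇒ (c0=1, c1=3)
macro 7: S0 reads c1=3 → after 2×micro: 1; S1 reads c0=1 → after 3×micro: 3 ⇒ (c0=1, c1=3)

c1 at macro-step 1 = 4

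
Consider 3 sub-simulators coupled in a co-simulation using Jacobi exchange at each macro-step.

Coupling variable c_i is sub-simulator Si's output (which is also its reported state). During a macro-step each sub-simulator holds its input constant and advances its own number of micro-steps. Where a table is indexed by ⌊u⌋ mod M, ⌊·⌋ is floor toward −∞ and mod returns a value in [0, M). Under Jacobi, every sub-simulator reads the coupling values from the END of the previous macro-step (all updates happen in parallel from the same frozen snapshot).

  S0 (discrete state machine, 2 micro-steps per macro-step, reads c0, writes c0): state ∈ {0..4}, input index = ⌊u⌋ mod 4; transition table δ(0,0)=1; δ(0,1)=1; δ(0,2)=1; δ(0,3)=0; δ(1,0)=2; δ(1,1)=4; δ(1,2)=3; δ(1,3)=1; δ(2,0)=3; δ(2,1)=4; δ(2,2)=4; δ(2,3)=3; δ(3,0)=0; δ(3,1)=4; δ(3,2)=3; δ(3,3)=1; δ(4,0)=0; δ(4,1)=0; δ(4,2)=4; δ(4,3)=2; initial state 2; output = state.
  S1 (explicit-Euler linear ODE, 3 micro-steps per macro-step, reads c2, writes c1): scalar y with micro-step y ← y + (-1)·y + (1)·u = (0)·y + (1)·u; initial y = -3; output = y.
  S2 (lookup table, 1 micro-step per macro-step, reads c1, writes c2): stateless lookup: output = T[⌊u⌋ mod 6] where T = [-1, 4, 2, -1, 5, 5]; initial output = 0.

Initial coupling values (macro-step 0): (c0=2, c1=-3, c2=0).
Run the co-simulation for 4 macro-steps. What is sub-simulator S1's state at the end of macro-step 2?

S1 state at macro-step 2 = -1

macro 1: S0 reads c0=2 → after 2×micro: 4; S1 reads c2=0 → after 3×micro: 0; S2 reads c1=-3 → after 1×micro: -1 ⇒ (c0=4, c1=0, c2=-1)
macro 2: S0 reads c0=4 → after 2×micro: 1; S1 reads c2=-1 → after 3×micro: -1; S2 reads c1=0 → after 1×micro: -1 ⇒ (c0=1, c1=-1, c2=-1)
macro 3: S0 reads c0=1 → after 2×micro: 0; S1 reads c2=-1 → after 3×micro: -1; S2 reads c1=-1 → after 1×micro: 5 ⇒ (c0=0, c1=-1, c2=5)
macro 4: S0 reads c0=0 → after 2×micro: 2; S1 reads c2=5 → after 3×micro: 5; S2 reads c1=-1 → after 1×micro: 5 ⇒ (c0=2, c1=5, c2=5)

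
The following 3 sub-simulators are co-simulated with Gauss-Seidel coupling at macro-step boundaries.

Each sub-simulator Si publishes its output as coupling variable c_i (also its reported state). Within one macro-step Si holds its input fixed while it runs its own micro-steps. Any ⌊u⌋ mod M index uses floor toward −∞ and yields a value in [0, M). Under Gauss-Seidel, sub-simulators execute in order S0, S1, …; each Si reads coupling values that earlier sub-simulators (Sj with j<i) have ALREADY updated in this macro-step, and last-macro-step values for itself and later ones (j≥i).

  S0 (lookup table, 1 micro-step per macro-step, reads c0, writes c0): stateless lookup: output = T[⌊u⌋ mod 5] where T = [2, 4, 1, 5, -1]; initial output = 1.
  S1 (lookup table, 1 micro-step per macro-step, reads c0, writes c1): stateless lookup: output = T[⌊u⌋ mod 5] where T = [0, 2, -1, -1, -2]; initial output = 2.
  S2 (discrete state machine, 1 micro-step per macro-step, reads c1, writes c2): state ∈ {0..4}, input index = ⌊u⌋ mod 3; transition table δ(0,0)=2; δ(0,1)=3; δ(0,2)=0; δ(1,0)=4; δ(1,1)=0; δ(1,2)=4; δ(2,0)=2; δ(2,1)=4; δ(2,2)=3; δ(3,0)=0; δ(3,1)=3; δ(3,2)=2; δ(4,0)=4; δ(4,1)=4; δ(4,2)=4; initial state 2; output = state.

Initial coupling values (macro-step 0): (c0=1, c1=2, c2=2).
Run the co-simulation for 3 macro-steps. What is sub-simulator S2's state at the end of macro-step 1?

S2 state at macro-step 1 = 4

macro 1: S0 reads c0=1 → after 1×micro: 4; S1 reads c0=4 → after 1×micro: -2; S2 reads c1=-2 → after 1×micro: 4 ⇒ (c0=4, c1=-2, c2=4)
macro 2: S0 reads c0=4 → after 1×micro: -1; S1 reads c0=-1 → after 1×micro: -2; S2 reads c1=-2 → after 1×micro: 4 ⇒ (c0=-1, c1=-2, c2=4)
macro 3: S0 reads c0=-1 → after 1×micro: -1; S1 reads c0=-1 → after 1×micro: -2; S2 reads c1=-2 → after 1×micro: 4 ⇒ (c0=-1, c1=-2, c2=4)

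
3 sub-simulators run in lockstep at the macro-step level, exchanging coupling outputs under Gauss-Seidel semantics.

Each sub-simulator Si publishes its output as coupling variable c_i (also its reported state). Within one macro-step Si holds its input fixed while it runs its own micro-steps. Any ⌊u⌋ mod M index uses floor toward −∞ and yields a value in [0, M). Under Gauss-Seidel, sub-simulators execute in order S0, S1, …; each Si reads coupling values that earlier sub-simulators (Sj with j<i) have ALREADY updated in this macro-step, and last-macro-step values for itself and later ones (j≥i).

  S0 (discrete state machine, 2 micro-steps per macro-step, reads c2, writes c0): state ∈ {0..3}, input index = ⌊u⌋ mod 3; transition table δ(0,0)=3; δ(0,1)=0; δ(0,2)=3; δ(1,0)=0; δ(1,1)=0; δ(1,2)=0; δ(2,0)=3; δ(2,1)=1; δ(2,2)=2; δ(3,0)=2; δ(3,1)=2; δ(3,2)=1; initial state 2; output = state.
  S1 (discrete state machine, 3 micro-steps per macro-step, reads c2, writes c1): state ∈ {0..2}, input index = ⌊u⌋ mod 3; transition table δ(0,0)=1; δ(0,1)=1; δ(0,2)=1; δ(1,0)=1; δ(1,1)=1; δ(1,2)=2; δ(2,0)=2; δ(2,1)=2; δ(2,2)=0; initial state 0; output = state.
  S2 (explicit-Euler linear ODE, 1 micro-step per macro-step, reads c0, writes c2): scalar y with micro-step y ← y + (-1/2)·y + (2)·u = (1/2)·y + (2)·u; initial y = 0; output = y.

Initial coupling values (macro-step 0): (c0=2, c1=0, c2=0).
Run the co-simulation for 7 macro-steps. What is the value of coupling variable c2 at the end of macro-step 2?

c2 at macro-step 2 = 2

macro 1: S0 reads c2=0 → after 2×micro: 2; S1 reads c2=0 → after 3×micro: 1; S2 reads c0=2 → after 1×micro: 4 ⇒ (c0=2, c1=1, c2=4)
macro 2: S0 reads c2=4 → after 2×micro: 0; S1 reads c2=4 → after 3×micro: 1; S2 reads c0=0 → after 1×micro: 2 ⇒ (c0=0, c1=1, c2=2)
macro 3: S0 reads c2=2 → after 2×micro: 1; S1 reads c2=2 → after 3×micro: 1; S2 reads c0=1 → after 1×micro: 3 ⇒ (c0=1, c1=1, c2=3)
macro 4: S0 reads c2=3 → after 2×micro: 3; S1 reads c2=3 → after 3×micro: 1; S2 reads c0=3 → after 1×micro: 15/2 ⇒ (c0=3, c1=1, c2=15/2)
macro 5: S0 reads c2=15/2 → after 2×micro: 1; S1 reads c2=15/2 → after 3×micro: 1; S2 reads c0=1 → after 1×micro: 23/4 ⇒ (c0=1, c1=1, c2=23/4)
macro 6: S0 reads c2=23/4 → after 2×micro: 3; S1 reads c2=23/4 → after 3×micro: 1; S2 reads c0=3 → after 1×micro: 71/8 ⇒ (c0=3, c1=1, c2=71/8)
macro 7: S0 reads c2=71/8 → after 2×micro: 0; S1 reads c2=71/8 → after 3×micro: 1; S2 reads c0=0 → after 1×micro: 71/16 ⇒ (c0=0, c1=1, c2=71/16)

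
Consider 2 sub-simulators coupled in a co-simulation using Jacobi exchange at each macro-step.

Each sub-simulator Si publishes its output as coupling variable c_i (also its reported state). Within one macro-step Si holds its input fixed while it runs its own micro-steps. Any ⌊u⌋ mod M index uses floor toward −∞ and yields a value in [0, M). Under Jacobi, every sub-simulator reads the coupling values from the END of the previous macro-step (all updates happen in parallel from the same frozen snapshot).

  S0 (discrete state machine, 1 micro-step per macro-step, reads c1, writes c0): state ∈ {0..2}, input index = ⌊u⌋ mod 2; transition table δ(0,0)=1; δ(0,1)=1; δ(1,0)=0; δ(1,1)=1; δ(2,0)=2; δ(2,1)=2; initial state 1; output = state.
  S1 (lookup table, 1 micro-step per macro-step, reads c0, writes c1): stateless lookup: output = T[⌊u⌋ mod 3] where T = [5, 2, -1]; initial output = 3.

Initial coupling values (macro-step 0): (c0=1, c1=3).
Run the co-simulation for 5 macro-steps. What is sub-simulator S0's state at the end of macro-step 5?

S0 state at macro-step 5 = 0

macro 1: S0 reads c1=3 → after 1×micro: 1; S1 reads c0=1 → after 1×micro: 2 ⇒ (c0=1, c1=2)
macro 2: S0 reads c1=2 → after 1×micro: 0; S1 reads c0=1 → after 1×micro: 2 ⇒ (c0=0, c1=2)
macro 3: S0 reads c1=2 → after 1×micro: 1; S1 reads c0=0 → after 1×micro: 5 ⇒ (c0=1, c1=5)
macro 4: S0 reads c1=5 → after 1×micro: 1; S1 reads c0=1 → after 1×micro: 2 ⇒ (c0=1, c1=2)
macro 5: S0 reads c1=2 → after 1×micro: 0; S1 reads c0=1 → after 1×micro: 2 ⇒ (c0=0, c1=2)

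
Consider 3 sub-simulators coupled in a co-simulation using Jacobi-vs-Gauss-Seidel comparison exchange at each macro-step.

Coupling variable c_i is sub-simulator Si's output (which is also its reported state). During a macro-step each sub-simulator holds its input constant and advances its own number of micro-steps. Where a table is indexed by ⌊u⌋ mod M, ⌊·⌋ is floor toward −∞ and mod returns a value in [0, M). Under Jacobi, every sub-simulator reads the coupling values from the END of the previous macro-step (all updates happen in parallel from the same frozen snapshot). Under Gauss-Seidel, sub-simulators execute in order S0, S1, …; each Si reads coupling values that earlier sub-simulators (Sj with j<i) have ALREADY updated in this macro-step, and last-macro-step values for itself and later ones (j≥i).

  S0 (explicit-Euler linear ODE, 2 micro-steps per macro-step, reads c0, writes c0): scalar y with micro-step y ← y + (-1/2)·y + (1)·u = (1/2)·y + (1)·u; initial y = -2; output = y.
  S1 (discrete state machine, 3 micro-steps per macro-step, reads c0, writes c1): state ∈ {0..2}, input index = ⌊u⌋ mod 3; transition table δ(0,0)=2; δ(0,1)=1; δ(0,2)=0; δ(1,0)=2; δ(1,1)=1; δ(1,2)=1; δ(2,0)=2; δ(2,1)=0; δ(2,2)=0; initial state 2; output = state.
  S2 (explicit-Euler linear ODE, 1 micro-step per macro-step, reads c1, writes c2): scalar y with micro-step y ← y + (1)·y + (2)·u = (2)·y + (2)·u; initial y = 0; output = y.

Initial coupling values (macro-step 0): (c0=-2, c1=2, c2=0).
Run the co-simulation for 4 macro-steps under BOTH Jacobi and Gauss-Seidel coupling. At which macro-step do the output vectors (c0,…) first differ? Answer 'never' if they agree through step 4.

first divergence at macro-step: 1

[Jacobi] macro 1: S0 reads c0=-2 → after 2×micro: -7/2; S1 reads c0=-2 → after 3×micro: 1; S2 reads c1=2 → after 1×micro: 4 ⇒ (c0=-7/2, c1=1, c2=4)
[Jacobi] macro 2: S0 reads c0=-7/2 → after 2×micro: -49/8; S1 reads c0=-7/2 → after 3×micro: 1; S2 reads c1=1 → after 1×micro: 10 ⇒ (c0=-49/8, c1=1, c2=10)
[Jacobi] macro 3: S0 reads c0=-49/8 → after 2×micro: -343/32; S1 reads c0=-49/8 → after 3×micro: 1; S2 reads c1=1 → after 1×micro: 22 ⇒ (c0=-343/32, c1=1, c2=22)
[Jacobi] macro 4: S0 reads c0=-343/32 → after 2×micro: -2401/128; S1 reads c0=-343/32 → after 3×micro: 1; S2 reads c1=1 → after 1×micro: 46 ⇒ (c0=-2401/128, c1=1, c2=46)
[Gauss-Seidel] macro 1: S0 reads c0=-2 → after 2×micro: -7/2; S1 reads c0=-7/2 → after 3×micro: 0; S2 reads c1=0 → after 1×micro: 0 ⇒ (c0=-7/2, c1=0, c2=0)
[Gauss-Seidel] macro 2: S0 reads c0=-7/2 → after 2×micro: -49/8; S1 reads c0=-49/8 → after 3×micro: 0; S2 reads c1=0 → after 1×micro: 0 ⇒ (c0=-49/8, c1=0, c2=0)
[Gauss-Seidel] macro 3: S0 reads c0=-49/8 → after 2×micro: -343/32; S1 reads c0=-343/32 → after 3×micro: 1; S2 reads c1=1 → after 1×micro: 2 ⇒ (c0=-343/32, c1=1, c2=2)
[Gauss-Seidel] macro 4: S0 reads c0=-343/32 → after 2×micro: -2401/128; S1 reads c0=-2401/128 → after 3×micro: 1; S2 reads c1=1 → after 1×micro: 6 ⇒ (c0=-2401/128, c1=1, c2=6)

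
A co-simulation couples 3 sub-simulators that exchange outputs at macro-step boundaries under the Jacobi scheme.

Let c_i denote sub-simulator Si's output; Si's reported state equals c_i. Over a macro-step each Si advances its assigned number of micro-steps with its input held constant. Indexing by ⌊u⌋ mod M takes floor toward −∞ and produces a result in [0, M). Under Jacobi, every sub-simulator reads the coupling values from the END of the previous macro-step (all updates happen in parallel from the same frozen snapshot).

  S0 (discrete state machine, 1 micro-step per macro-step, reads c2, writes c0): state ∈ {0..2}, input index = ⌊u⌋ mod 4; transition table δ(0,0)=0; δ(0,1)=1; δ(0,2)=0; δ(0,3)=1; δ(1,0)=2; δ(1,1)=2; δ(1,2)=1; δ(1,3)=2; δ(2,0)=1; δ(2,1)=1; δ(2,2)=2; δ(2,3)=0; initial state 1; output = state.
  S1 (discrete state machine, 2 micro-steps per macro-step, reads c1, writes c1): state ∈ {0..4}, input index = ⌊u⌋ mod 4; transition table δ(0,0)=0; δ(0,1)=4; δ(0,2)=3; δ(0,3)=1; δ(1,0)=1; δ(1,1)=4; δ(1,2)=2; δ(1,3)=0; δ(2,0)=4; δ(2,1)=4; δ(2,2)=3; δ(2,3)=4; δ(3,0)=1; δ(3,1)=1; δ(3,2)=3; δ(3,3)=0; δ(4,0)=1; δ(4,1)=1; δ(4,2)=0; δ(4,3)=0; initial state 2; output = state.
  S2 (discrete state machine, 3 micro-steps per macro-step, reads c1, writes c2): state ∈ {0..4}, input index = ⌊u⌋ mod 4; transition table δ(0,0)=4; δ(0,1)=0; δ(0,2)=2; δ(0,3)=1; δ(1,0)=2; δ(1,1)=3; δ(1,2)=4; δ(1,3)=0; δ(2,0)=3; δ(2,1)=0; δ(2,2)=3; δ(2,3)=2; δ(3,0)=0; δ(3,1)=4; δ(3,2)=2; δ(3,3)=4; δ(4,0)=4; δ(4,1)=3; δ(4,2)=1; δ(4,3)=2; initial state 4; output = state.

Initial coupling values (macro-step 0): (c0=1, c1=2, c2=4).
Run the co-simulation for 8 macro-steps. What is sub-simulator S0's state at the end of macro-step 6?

S0 state at macro-step 6 = 1

macro 1: S0 reads c2=4 → after 1×micro: 2; S1 reads c1=2 → after 2×micro: 3; S2 reads c1=2 → after 3×micro: 1 ⇒ (c0=2, c1=3, c2=1)
macro 2: S0 reads c2=1 → after 1×micro: 1; S1 reads c1=3 → after 2×micro: 1; S2 reads c1=3 → after 3×micro: 0 ⇒ (c0=1, c1=1, c2=0)
macro 3: S0 reads c2=0 → after 1×micro: 2; S1 reads c1=1 → after 2×micro: 1; S2 reads c1=1 → after 3×micro: 0 ⇒ (c0=2, c1=1, c2=0)
macro 4: S0 reads c2=0 → after 1×micro: 1; S1 reads c1=1 → after 2×micro: 1; S2 reads c1=1 → after 3×micro: 0 ⇒ (c0=1, c1=1, c2=0)
macro 5: S0 reads c2=0 → after 1×micro: 2; S1 reads c1=1 → after 2×micro: 1; S2 reads c1=1 → after 3×micro: 0 ⇒ (c0=2, c1=1, c2=0)
macro 6: S0 reads c2=0 → after 1×micro: 1; S1 reads c1=1 → after 2×micro: 1; S2 reads c1=1 → after 3×micro: 0 ⇒ (c0=1, c1=1, c2=0)
macro 7: S0 reads c2=0 → after 1×micro: 2; S1 reads c1=1 → after 2×micro: 1; S2 reads c1=1 → after 3×micro: 0 ⇒ (c0=2, c1=1, c2=0)
macro 8: S0 reads c2=0 → after 1×micro: 1; S1 reads c1=1 → after 2×micro: 1; S2 reads c1=1 → after 3×micro: 0 ⇒ (c0=1, c1=1, c2=0)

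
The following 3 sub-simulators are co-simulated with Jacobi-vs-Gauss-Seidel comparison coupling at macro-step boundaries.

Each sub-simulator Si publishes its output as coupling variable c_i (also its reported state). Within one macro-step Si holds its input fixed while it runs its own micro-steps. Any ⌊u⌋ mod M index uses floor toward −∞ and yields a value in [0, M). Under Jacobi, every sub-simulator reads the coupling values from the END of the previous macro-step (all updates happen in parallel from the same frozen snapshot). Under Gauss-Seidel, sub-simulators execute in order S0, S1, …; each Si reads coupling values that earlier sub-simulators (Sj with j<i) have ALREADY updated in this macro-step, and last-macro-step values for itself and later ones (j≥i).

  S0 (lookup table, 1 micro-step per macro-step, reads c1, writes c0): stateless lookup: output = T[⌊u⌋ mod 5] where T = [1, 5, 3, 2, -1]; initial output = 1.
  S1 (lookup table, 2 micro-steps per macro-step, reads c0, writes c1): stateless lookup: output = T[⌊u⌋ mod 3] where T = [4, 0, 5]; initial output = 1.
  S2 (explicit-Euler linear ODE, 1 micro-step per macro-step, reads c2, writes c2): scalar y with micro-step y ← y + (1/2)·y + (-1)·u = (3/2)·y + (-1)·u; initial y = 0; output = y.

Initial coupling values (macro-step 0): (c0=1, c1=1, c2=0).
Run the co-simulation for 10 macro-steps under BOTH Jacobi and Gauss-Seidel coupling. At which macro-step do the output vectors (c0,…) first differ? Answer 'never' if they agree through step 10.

[Jacobi] macro 1: S0 reads c1=1 → after 1×micro: 5; S1 reads c0=1 → after 2×micro: 0; S2 reads c2=0 → after 1×micro: 0 ⇒ (c0=5, c1=0, c2=0)
[Jacobi] macro 2: S0 reads c1=0 → after 1×micro: 1; S1 reads c0=5 → after 2×micro: 5; S2 reads c2=0 → after 1×micro: 0 ⇒ (c0=1, c1=5, c2=0)
[Jacobi] macro 3: S0 reads c1=5 → after 1×micro: 1; S1 reads c0=1 → after 2×micro: 0; S2 reads c2=0 → after 1×micro: 0 ⇒ (c0=1, c1=0, c2=0)
[Jacobi] macro 4: S0 reads c1=0 → after 1×micro: 1; S1 reads c0=1 → after 2×micro: 0; S2 reads c2=0 → after 1×micro: 0 ⇒ (c0=1, c1=0, c2=0)
[Jacobi] macro 5: S0 reads c1=0 → after 1×micro: 1; S1 reads c0=1 → after 2×micro: 0; S2 reads c2=0 → after 1×micro: 0 ⇒ (c0=1, c1=0, c2=0)
[Jacobi] macro 6: S0 reads c1=0 → after 1×micro: 1; S1 reads c0=1 → after 2×micro: 0; S2 reads c2=0 → after 1×micro: 0 ⇒ (c0=1, c1=0, c2=0)
[Jacobi] macro 7: S0 reads c1=0 → after 1×micro: 1; S1 reads c0=1 → after 2×micro: 0; S2 reads c2=0 → after 1×micro: 0 ⇒ (c0=1, c1=0, c2=0)
[Jacobi] macro 8: S0 reads c1=0 → after 1×micro: 1; S1 reads c0=1 → after 2×micro: 0; S2 reads c2=0 → after 1×micro: 0 ⇒ (c0=1, c1=0, c2=0)
[Jacobi] macro 9: S0 reads c1=0 → after 1×micro: 1; S1 reads c0=1 → after 2×micro: 0; S2 reads c2=0 → after 1×micro: 0 ⇒ (c0=1, c1=0, c2=0)
[Jacobi] macro 10: S0 reads c1=0 → after 1×micro: 1; S1 reads c0=1 → after 2×micro: 0; S2 reads c2=0 → after 1×micro: 0 ⇒ (c0=1, c1=0, c2=0)
[Gauss-Seidel] macro 1: S0 reads c1=1 → after 1×micro: 5; S1 reads c0=5 → after 2×micro: 5; S2 reads c2=0 → after 1×micro: 0 ⇒ (c0=5, c1=5, c2=0)
[Gauss-Seidel] macro 2: S0 reads c1=5 → after 1×micro: 1; S1 reads c0=1 → after 2×micro: 0; S2 reads c2=0 → after 1×micro: 0 ⇒ (c0=1, c1=0, c2=0)
[Gauss-Seidel] macro 3: S0 reads c1=0 → after 1×micro: 1; S1 reads c0=1 → after 2×micro: 0; S2 reads c2=0 → after 1×micro: 0 ⇒ (c0=1, c1=0, c2=0)
[Gauss-Seidel] macro 4: S0 reads c1=0 → after 1×micro: 1; S1 reads c0=1 → after 2×micro: 0; S2 reads c2=0 → after 1×micro: 0 ⇒ (c0=1, c1=0, c2=0)
[Gauss-Seidel] macro 5: S0 reads c1=0 → after 1×micro: 1; S1 reads c0=1 → after 2×micro: 0; S2 reads c2=0 → after 1×micro: 0 ⇒ (c0=1, c1=0, c2=0)
[Gauss-Seidel] macro 6: S0 reads c1=0 → after 1×micro: 1; S1 reads c0=1 → after 2×micro: 0; S2 reads c2=0 → after 1×micro: 0 ⇒ (c0=1, c1=0, c2=0)
[Gauss-Seidel] macro 7: S0 reads c1=0 → after 1×micro: 1; S1 reads c0=1 → after 2×micro: 0; S2 reads c2=0 → after 1×micro: 0 ⇒ (c0=1, c1=0, c2=0)
[Gauss-Seidel] macro 8: S0 reads c1=0 → after 1×micro: 1; S1 reads c0=1 → after 2×micro: 0; S2 reads c2=0 → after 1×micro: 0 ⇒ (c0=1, c1=0, c2=0)
[Gauss-Seidel] macro 9: S0 reads c1=0 → after 1×micro: 1; S1 reads c0=1 → after 2×micro: 0; S2 reads c2=0 → after 1×micro: 0 ⇒ (c0=1, c1=0, c2=0)
[Gauss-Seidel] macro 10: S0 reads c1=0 → after 1×micro: 1; S1 reads c0=1 → after 2×micro: 0; S2 reads c2=0 → after 1×micro: 0 ⇒ (c0=1, c1=0, c2=0)

first divergence at macro-step: 1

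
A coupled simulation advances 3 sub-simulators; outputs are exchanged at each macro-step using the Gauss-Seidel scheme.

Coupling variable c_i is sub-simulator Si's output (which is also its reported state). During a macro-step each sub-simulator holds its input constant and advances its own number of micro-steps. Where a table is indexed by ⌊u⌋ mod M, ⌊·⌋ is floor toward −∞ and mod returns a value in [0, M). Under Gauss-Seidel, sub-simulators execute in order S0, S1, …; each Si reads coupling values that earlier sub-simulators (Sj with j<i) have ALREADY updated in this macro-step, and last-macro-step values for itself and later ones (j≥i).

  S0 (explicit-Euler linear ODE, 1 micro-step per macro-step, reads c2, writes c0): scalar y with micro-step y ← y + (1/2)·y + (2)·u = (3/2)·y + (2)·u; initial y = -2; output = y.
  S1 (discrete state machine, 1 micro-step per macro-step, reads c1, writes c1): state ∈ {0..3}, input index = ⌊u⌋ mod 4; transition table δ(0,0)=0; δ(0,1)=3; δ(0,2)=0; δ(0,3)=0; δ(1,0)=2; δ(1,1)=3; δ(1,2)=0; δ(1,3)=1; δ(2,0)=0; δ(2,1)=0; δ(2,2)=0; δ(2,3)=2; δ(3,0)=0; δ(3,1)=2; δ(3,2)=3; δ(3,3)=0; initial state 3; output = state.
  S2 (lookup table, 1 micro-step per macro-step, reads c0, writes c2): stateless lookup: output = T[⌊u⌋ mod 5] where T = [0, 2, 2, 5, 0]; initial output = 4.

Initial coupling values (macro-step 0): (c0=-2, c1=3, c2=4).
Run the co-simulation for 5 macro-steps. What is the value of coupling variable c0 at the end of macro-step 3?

macro 1: S0 reads c2=4 → after 1×micro: 5; S1 reads c1=3 → after 1×micro: 0; S2 reads c0=5 → after 1×micro: 0 ⇒ (c0=5, c1=0, c2=0)
macro 2: S0 reads c2=0 → after 1×micro: 15/2; S1 reads c1=0 → after 1×micro: 0; S2 reads c0=15/2 → after 1×micro: 2 ⇒ (c0=15/2, c1=0, c2=2)
macro 3: S0 reads c2=2 → after 1×micro: 61/4; S1 reads c1=0 → after 1×micro: 0; S2 reads c0=61/4 → after 1×micro: 0 ⇒ (c0=61/4, c1=0, c2=0)
macro 4: S0 reads c2=0 → after 1×micro: 183/8; S1 reads c1=0 → after 1×micro: 0; S2 reads c0=183/8 → after 1×micro: 2 ⇒ (c0=183/8, c1=0, c2=2)
macro 5: S0 reads c2=2 → after 1×micro: 613/16; S1 reads c1=0 → after 1×micro: 0; S2 reads c0=613/16 → after 1×micro: 5 ⇒ (c0=613/16, c1=0, c2=5)

c0 at macro-step 3 = 61/4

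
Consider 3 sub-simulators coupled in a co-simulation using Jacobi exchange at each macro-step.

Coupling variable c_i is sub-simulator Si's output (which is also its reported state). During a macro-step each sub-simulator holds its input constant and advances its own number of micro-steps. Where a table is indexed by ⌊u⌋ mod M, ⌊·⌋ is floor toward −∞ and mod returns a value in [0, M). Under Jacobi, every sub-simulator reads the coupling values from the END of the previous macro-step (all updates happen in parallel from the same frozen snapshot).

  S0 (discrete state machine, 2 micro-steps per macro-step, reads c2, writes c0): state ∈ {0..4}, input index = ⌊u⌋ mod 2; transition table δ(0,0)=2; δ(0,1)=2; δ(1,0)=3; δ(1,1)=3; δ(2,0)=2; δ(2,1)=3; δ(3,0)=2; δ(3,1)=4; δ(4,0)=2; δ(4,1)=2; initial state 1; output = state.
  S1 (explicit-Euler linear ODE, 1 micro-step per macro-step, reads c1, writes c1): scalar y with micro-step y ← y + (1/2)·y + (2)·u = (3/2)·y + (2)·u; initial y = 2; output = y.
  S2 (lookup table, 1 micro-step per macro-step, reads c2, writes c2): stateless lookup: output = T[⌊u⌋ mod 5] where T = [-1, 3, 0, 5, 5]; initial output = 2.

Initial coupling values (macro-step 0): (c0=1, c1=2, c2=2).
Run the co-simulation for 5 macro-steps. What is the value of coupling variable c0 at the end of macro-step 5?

c0 at macro-step 5 = 2

macro 1: S0 reads c2=2 → after 2×micro: 2; S1 reads c1=2 → after 1×micro: 7; S2 reads c2=2 → after 1×micro: 0 ⇒ (c0=2, c1=7, c2=0)
macro 2: S0 reads c2=0 → after 2×micro: 2; S1 reads c1=7 → after 1×micro: 49/2; S2 reads c2=0 → after 1×micro: -1 ⇒ (c0=2, c1=49/2, c2=-1)
macro 3: S0 reads c2=-1 → after 2×micro: 4; S1 reads c1=49/2 → after 1×micro: 343/4; S2 reads c2=-1 → after 1×micro: 5 ⇒ (c0=4, c1=343/4, c2=5)
macro 4: S0 reads c2=5 → after 2×micro: 3; S1 reads c1=343/4 → after 1×micro: 2401/8; S2 reads c2=5 → after 1×micro: -1 ⇒ (c0=3, c1=2401/8, c2=-1)
macro 5: S0 reads c2=-1 → after 2×micro: 2; S1 reads c1=2401/8 → after 1×micro: 16807/16; S2 reads c2=-1 → after 1×micro: 5 ⇒ (c0=2, c1=16807/16, c2=5)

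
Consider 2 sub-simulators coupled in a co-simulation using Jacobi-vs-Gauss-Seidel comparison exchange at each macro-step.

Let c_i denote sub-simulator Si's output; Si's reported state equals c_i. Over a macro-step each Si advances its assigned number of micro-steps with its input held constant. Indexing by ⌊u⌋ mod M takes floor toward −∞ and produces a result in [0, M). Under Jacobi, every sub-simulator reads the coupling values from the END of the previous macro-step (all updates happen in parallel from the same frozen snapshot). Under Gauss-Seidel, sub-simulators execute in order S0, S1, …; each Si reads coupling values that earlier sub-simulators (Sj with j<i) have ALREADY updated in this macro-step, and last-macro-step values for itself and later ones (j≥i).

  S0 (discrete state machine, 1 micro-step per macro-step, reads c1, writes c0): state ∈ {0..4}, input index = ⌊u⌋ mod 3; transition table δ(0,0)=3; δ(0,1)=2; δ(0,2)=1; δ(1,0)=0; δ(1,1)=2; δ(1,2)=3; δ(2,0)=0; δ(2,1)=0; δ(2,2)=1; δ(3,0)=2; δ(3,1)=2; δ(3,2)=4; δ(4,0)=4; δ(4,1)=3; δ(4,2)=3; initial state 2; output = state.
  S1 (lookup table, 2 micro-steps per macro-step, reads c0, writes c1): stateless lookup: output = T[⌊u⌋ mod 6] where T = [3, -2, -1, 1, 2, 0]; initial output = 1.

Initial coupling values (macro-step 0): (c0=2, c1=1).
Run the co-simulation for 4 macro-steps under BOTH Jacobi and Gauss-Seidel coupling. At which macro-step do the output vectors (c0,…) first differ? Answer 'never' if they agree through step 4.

[Jacobi] macro 1: S0 reads c1=1 → after 1×micro: 0; S1 reads c0=2 → after 2×micro: -1 ⇒ (c0=0, c1=-1)
[Jacobi] macro 2: S0 reads c1=-1 → after 1×micro: 1; S1 reads c0=0 → after 2×micro: 3 ⇒ (c0=1, c1=3)
[Jacobi] macro 3: S0 reads c1=3 → after 1×micro: 0; S1 reads c0=1 → after 2×micro: -2 ⇒ (c0=0, c1=-2)
[Jacobi] macro 4: S0 reads c1=-2 → after 1×micro: 2; S1 reads c0=0 → after 2×micro: 3 ⇒ (c0=2, c1=3)
[Gauss-Seidel] macro 1: S0 reads c1=1 → after 1×micro: 0; S1 reads c0=0 → after 2×micro: 3 ⇒ (c0=0, c1=3)
[Gauss-Seidel] macro 2: S0 reads c1=3 → after 1×micro: 3; S1 reads c0=3 → after 2×micro: 1 ⇒ (c0=3, c1=1)
[Gauss-Seidel] macro 3: S0 reads c1=1 → after 1×micro: 2; S1 reads c0=2 → after 2×micro: -1 ⇒ (c0=2, c1=-1)
[Gauss-Seidel] macro 4: S0 reads c1=-1 → after 1×micro: 1; S1 reads c0=1 → after 2×micro: -2 ⇒ (c0=1, c1=-2)

first divergence at macro-step: 1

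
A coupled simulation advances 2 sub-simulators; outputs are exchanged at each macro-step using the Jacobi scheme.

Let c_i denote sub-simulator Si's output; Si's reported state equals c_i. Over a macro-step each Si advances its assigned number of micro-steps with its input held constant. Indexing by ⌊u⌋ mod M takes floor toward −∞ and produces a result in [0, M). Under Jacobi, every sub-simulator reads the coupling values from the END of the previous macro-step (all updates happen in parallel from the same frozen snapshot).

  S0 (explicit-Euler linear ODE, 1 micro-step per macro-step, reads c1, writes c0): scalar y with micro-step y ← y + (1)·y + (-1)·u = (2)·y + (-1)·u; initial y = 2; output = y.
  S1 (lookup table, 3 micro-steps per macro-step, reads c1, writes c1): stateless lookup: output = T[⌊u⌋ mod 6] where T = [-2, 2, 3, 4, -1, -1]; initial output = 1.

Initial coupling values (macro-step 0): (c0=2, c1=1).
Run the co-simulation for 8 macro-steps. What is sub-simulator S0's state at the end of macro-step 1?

macro 1: S0 reads c1=1 → after 1×micro: 3; S1 reads c1=1 → after 3×micro: 2 ⇒ (c0=3, c1=2)
macro 2: S0 reads c1=2 → after 1×micro: 4; S1 reads c1=2 → after 3×micro: 3 ⇒ (c0=4, c1=3)
macro 3: S0 reads c1=3 → after 1×micro: 5; S1 reads c1=3 → after 3×micro: 4 ⇒ (c0=5, c1=4)
macro 4: S0 reads c1=4 → after 1×micro: 6; S1 reads c1=4 → after 3×micro: -1 ⇒ (c0=6, c1=-1)
macro 5: S0 reads c1=-1 → after 1×micro: 13; S1 reads c1=-1 → after 3×micro: -1 ⇒ (c0=13, c1=-1)
macro 6: S0 reads c1=-1 → after 1×micro: 27; S1 reads c1=-1 → after 3×micro: -1 ⇒ (c0=27, c1=-1)
macro 7: S0 reads c1=-1 → after 1×micro: 55; S1 reads c1=-1 → after 3×micro: -1 ⇒ (c0=55, c1=-1)
macro 8: S0 reads c1=-1 → after 1×micro: 111; S1 reads c1=-1 → after 3×micro: -1 ⇒ (c0=111, c1=-1)

S0 state at macro-step 1 = 3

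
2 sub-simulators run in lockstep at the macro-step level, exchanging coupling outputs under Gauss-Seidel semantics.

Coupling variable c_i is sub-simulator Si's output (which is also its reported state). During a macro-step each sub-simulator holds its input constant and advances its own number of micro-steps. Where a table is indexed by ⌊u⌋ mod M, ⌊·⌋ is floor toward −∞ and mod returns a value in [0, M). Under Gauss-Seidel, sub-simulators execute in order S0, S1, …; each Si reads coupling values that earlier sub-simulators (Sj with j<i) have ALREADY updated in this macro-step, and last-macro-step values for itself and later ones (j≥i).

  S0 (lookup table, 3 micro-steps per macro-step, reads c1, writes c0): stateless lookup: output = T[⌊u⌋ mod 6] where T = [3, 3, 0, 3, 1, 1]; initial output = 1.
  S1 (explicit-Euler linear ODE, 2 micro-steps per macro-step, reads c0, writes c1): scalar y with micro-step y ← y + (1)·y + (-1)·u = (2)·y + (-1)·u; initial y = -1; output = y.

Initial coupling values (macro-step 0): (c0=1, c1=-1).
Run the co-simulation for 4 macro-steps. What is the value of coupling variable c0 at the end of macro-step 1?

macro 1: S0 reads c1=-1 → after 3×micro: 1; S1 reads c0=1 → after 2×micro: -7 ⇒ (c0=1, c1=-7)
macro 2: S0 reads c1=-7 → after 3×micro: 1; S1 reads c0=1 → after 2×micro: -31 ⇒ (c0=1, c1=-31)
macro 3: S0 reads c1=-31 → after 3×micro: 1; S1 reads c0=1 → after 2×micro: -127 ⇒ (c0=1, c1=-127)
macro 4: S0 reads c1=-127 → after 3×micro: 1; S1 reads c0=1 → after 2×micro: -511 ⇒ (c0=1, c1=-511)

c0 at macro-step 1 = 1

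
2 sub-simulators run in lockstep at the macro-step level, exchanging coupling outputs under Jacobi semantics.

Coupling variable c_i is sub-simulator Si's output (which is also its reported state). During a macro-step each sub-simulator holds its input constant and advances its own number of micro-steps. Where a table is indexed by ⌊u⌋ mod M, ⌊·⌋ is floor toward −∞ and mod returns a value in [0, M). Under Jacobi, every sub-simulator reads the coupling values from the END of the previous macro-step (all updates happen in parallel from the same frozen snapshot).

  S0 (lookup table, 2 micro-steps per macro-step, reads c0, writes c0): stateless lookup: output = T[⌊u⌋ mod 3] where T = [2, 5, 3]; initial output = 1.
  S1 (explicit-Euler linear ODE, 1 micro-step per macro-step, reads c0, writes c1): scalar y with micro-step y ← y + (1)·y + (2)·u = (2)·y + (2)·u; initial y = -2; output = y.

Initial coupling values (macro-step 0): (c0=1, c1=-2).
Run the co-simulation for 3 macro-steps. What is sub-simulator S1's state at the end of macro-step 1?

S1 state at macro-step 1 = -2

macro 1: S0 reads c0=1 → after 2×micro: 5; S1 reads c0=1 → after 1×micro: -2 ⇒ (c0=5, c1=-2)
macro 2: S0 reads c0=5 → after 2×micro: 3; S1 reads c0=5 → after 1×micro: 6 ⇒ (c0=3, c1=6)
macro 3: S0 reads c0=3 → after 2×micro: 2; S1 reads c0=3 → after 1×micro: 18 ⇒ (c0=2, c1=18)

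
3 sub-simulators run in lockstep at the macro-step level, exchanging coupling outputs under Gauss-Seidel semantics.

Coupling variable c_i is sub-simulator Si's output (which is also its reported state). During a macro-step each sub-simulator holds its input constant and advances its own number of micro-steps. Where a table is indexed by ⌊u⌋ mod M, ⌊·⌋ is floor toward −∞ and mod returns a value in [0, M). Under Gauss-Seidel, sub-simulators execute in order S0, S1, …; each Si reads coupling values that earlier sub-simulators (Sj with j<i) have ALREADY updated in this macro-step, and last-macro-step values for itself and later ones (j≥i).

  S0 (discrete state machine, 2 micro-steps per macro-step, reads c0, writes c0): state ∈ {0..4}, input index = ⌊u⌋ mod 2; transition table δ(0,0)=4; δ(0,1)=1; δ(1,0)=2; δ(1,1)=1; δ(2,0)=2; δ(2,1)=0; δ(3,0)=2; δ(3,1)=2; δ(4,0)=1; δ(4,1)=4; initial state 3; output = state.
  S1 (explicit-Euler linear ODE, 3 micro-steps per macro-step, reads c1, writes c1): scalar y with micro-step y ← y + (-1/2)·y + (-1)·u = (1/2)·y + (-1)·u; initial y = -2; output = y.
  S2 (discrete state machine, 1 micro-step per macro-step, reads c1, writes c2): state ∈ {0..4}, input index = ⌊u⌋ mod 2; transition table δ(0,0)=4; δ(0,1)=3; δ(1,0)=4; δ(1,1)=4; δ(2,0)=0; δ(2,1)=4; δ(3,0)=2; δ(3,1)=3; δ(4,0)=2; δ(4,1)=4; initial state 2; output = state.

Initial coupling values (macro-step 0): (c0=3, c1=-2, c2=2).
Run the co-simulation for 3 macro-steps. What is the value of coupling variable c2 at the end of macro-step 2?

c2 at macro-step 2 = 2

macro 1: S0 reads c0=3 → after 2×micro: 0; S1 reads c1=-2 → after 3×micro: 13/4; S2 reads c1=13/4 → after 1×micro: 4 ⇒ (c0=0, c1=13/4, c2=4)
macro 2: S0 reads c0=0 → after 2×micro: 1; S1 reads c1=13/4 → after 3×micro: -169/32; S2 reads c1=-169/32 → after 1×micro: 2 ⇒ (c0=1, c1=-169/32, c2=2)
macro 3: S0 reads c0=1 → after 2×micro: 1; S1 reads c1=-169/32 → after 3×micro: 2197/256; S2 reads c1=2197/256 → after 1×micro: 0 ⇒ (c0=1, c1=2197/256, c2=0)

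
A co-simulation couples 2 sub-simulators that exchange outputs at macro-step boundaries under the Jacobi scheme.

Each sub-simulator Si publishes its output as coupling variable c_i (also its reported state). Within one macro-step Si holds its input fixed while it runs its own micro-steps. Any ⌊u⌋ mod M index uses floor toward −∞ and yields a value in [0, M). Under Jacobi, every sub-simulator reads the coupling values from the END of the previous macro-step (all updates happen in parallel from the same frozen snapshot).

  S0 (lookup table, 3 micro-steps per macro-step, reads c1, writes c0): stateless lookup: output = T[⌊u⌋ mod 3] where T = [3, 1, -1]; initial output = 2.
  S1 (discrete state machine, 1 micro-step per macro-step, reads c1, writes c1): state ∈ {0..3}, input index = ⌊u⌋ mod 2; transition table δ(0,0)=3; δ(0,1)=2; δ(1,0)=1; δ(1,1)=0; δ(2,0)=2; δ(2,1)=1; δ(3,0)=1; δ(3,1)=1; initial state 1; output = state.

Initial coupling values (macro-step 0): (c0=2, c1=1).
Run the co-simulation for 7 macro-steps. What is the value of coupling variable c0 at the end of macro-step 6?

macro 1: S0 reads c1=1 → after 3×micro: 1; S1 reads c1=1 → after 1×micro: 0 ⇒ (c0=1, c1=0)
macro 2: S0 reads c1=0 → after 3×micro: 3; S1 reads c1=0 → after 1×micro: 3 ⇒ (c0=3, c1=3)
macro 3: S0 reads c1=3 → after 3×micro: 3; S1 reads c1=3 → after 1×micro: 1 ⇒ (c0=3, c1=1)
macro 4: S0 reads c1=1 → after 3×micro: 1; S1 reads c1=1 → after 1×micro: 0 ⇒ (c0=1, c1=0)
macro 5: S0 reads c1=0 → after 3×micro: 3; S1 reads c1=0 → after 1×micro: 3 ⇒ (c0=3, c1=3)
macro 6: S0 reads c1=3 → after 3×micro: 3; S1 reads c1=3 → after 1×micro: 1 ⇒ (c0=3, c1=1)
macro 7: S0 reads c1=1 → after 3×micro: 1; S1 reads c1=1 → after 1×micro: 0 ⇒ (c0=1, c1=0)

c0 at macro-step 6 = 3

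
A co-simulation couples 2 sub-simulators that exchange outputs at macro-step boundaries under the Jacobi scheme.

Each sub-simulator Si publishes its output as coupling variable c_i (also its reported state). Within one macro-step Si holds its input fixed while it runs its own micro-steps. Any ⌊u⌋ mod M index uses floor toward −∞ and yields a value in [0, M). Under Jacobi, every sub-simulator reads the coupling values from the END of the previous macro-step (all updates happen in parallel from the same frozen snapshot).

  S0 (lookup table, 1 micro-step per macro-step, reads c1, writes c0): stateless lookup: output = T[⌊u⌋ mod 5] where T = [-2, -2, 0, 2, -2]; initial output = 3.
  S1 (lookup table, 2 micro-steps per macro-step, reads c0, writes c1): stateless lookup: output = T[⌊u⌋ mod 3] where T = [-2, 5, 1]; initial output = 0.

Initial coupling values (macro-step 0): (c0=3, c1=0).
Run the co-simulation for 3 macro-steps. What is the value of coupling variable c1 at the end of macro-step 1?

c1 at macro-step 1 = -2

macro 1: S0 reads c1=0 → after 1×micro: -2; S1 reads c0=3 → after 2×micro: -2 ⇒ (c0=-2, c1=-2)
macro 2: S0 reads c1=-2 → after 1×micro: 2; S1 reads c0=-2 → after 2×micro: 5 ⇒ (c0=2, c1=5)
macro 3: S0 reads c1=5 → after 1×micro: -2; S1 reads c0=2 → after 2×micro: 1 ⇒ (c0=-2, c1=1)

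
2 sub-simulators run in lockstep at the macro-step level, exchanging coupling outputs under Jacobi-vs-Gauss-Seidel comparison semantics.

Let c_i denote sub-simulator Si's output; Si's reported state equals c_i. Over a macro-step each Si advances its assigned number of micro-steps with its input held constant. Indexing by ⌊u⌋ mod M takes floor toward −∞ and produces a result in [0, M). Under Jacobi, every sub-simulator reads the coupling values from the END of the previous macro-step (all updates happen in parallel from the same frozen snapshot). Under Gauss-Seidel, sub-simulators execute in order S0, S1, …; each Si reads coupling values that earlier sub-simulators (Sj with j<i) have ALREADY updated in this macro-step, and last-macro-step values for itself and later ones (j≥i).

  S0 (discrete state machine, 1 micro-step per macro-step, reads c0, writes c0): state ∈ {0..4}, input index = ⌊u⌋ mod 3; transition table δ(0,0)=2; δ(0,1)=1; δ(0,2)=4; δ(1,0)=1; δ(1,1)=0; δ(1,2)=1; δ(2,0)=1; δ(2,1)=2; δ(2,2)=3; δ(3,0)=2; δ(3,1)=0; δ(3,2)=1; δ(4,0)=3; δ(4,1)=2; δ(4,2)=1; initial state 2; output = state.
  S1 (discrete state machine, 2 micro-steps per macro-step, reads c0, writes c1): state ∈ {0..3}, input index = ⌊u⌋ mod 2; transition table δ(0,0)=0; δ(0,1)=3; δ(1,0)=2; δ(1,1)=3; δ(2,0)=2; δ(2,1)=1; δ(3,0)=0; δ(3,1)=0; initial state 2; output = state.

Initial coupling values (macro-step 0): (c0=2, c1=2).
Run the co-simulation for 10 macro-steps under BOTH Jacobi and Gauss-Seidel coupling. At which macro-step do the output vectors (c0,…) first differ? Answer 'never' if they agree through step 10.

first divergence at macro-step: 1

[Jacobi] macro 1: S0 reads c0=2 → after 1×micro: 3; S1 reads c0=2 → after 2×micro: 2 ⇒ (c0=3, c1=2)
[Jacobi] macro 2: S0 reads c0=3 → after 1×micro: 2; S1 reads c0=3 → after 2×micro: 3 ⇒ (c0=2, c1=3)
[Jacobi] macro 3: S0 reads c0=2 → after 1×micro: 3; S1 reads c0=2 → after 2×micro: 0 ⇒ (c0=3, c1=0)
[Jacobi] macro 4: S0 reads c0=3 → after 1×micro: 2; S1 reads c0=3 → after 2×micro: 0 ⇒ (c0=2, c1=0)
[Jacobi] macro 5: S0 reads c0=2 → after 1×micro: 3; S1 reads c0=2 → after 2×micro: 0 ⇒ (c0=3, c1=0)
[Jacobi] macro 6: S0 reads c0=3 → after 1×micro: 2; S1 reads c0=3 → after 2×micro: 0 ⇒ (c0=2, c1=0)
[Jacobi] macro 7: S0 reads c0=2 → after 1×micro: 3; S1 reads c0=2 → after 2×micro: 0 ⇒ (c0=3, c1=0)
[Jacobi] macro 8: S0 reads c0=3 → after 1×micro: 2; S1 reads c0=3 → after 2×micro: 0 ⇒ (c0=2, c1=0)
[Jacobi] macro 9: S0 reads c0=2 → after 1×micro: 3; S1 reads c0=2 → after 2×micro: 0 ⇒ (c0=3, c1=0)
[Jacobi] macro 10: S0 reads c0=3 → after 1×micro: 2; S1 reads c0=3 → after 2×micro: 0 ⇒ (c0=2, c1=0)
[Gauss-Seidel] macro 1: S0 reads c0=2 → after 1×micro: 3; S1 reads c0=3 → after 2×micro: 3 ⇒ (c0=3, c1=3)
[Gauss-Seidel] macro 2: S0 reads c0=3 → after 1×micro: 2; S1 reads c0=2 → after 2×micro: 0 ⇒ (c0=2, c1=0)
[Gauss-Seidel] macro 3: S0 reads c0=2 → after 1×micro: 3; S1 reads c0=3 → after 2×micro: 0 ⇒ (c0=3, c1=0)
[Gauss-Seidel] macro 4: S0 reads c0=3 → after 1×micro: 2; S1 reads c0=2 → after 2×micro: 0 ⇒ (c0=2, c1=0)
[Gauss-Seidel] macro 5: S0 reads c0=2 → after 1×micro: 3; S1 reads c0=3 → after 2×micro: 0 ⇒ (c0=3, c1=0)
[Gauss-Seidel] macro 6: S0 reads c0=3 → after 1×micro: 2; S1 reads c0=2 → after 2×micro: 0 ⇒ (c0=2, c1=0)
[Gauss-Seidel] macro 7: S0 reads c0=2 → after 1×micro: 3; S1 reads c0=3 → after 2×micro: 0 ⇒ (c0=3, c1=0)
[Gauss-Seidel] macro 8: S0 reads c0=3 → after 1×micro: 2; S1 reads c0=2 → after 2×micro: 0 ⇒ (c0=2, c1=0)
[Gauss-Seidel] macro 9: S0 reads c0=2 → after 1×micro: 3; S1 reads c0=3 → after 2×micro: 0 ⇒ (c0=3, c1=0)
[Gauss-Seidel] macro 10: S0 reads c0=3 → after 1×micro: 2; S1 reads c0=2 → after 2×micro: 0 ⇒ (c0=2, c1=0)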